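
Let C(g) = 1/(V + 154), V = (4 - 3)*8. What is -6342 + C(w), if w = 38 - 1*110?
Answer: -1027403/162 ≈ -6342.0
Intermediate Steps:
w = -72 (w = 38 - 110 = -72)
V = 8 (V = 1*8 = 8)
C(g) = 1/162 (C(g) = 1/(8 + 154) = 1/162)
-6342 + C(w) = -6342 + 1/162 = -1027403/162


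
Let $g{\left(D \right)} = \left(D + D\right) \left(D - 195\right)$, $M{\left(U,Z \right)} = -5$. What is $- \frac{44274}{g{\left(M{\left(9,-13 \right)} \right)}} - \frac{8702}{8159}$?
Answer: $- \frac{189317783}{8159000} \approx -23.204$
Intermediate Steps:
$g{\left(D \right)} = 2 D \left(-195 + D\right)$
$- \frac{44274}{g{\left(M{\left(9,-13 \right)} \right)}} - \frac{8702}{8159} = - \frac{44274}{2 \left(-5\right) \left(-195 - 5\right)} - \frac{8702}{8159} = - \frac{44274}{2 \left(-5\right) \left(-200\right)} - \frac{8702}{8159} = - \frac{44274}{2000} - \frac{8702}{8159} = \left(-44274\right) \frac{1}{2000} - \frac{8702}{8159} = - \frac{22137}{1000} - \frac{8702}{8159} = - \frac{189317783}{8159000}$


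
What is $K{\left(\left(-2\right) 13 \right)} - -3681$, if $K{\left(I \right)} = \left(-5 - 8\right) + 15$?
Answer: $3683$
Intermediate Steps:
$K{\left(I \right)} = 2$ ($K{\left(I \right)} = -13 + 15 = 2$)
$K{\left(\left(-2\right) 13 \right)} - -3681 = 2 - -3681 = 2 + 3681 = 3683$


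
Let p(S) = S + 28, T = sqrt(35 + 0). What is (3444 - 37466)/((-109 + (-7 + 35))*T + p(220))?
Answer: 8437456/168131 + 2755782*sqrt(35)/168131 ≈ 147.15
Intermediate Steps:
T = sqrt(35) ≈ 5.9161
p(S) = 28 + S
(3444 - 37466)/((-109 + (-7 + 35))*T + p(220)) = (3444 - 37466)/((-109 + (-7 + 35))*sqrt(35) + (28 + 220)) = -34022/((-109 + 28)*sqrt(35) + 248) = -34022/(-81*sqrt(35) + 248) = -34022/(248 - 81*sqrt(35))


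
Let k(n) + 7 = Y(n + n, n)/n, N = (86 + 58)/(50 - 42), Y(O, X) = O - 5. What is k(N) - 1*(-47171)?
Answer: 848983/18 ≈ 47166.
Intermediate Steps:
Y(O, X) = -5 + O
N = 18 (N = 144/8 = 144*(1/8) = 18)
k(n) = -7 + (-5 + 2*n)/n (k(n) = -7 + (-5 + (n + n))/n = -7 + (-5 + 2*n)/n)
k(N) - 1*(-47171) = (-5 - 5/18) - 1*(-47171) = (-5 - 5*1/18) + 47171 = (-5 - 5/18) + 47171 = -95/18 + 47171 = 848983/18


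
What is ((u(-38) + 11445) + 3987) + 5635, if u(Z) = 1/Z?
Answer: 800545/38 ≈ 21067.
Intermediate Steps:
((u(-38) + 11445) + 3987) + 5635 = ((1/(-38) + 11445) + 3987) + 5635 = ((-1/38 + 11445) + 3987) + 5635 = (434909/38 + 3987) + 5635 = 586415/38 + 5635 = 800545/38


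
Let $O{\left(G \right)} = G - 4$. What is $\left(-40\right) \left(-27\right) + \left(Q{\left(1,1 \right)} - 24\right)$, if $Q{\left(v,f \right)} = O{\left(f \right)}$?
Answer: $1053$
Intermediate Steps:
$O{\left(G \right)} = -4 + G$
$Q{\left(v,f \right)} = -4 + f$
$\left(-40\right) \left(-27\right) + \left(Q{\left(1,1 \right)} - 24\right) = \left(-40\right) \left(-27\right) + \left(\left(-4 + 1\right) - 24\right) = 1080 - 27 = 1053$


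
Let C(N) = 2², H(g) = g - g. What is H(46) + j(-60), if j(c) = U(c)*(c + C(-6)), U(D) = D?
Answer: 3360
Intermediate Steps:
H(g) = 0
C(N) = 4
j(c) = c*(4 + c) (j(c) = c*(c + 4) = c*(4 + c))
H(46) + j(-60) = 0 - 60*(4 - 60) = 0 - 60*(-56) = 0 + 3360 = 3360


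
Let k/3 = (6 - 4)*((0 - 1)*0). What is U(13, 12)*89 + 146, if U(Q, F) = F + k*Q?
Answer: 1214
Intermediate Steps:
k = 0 (k = 3*((6 - 4)*((0 - 1)*0)) = 3*(2*(-1*0)) = 3*(2*0) = 3*0 = 0)
U(Q, F) = F (U(Q, F) = F + 0*Q = F + 0 = F)
U(13, 12)*89 + 146 = 12*89 + 146 = 1068 + 146 = 1214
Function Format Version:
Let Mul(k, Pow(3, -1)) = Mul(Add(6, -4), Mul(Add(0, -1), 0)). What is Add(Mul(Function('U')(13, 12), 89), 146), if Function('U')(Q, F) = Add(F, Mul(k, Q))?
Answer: 1214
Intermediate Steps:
k = 0 (k = Mul(3, Mul(Add(6, -4), Mul(Add(0, -1), 0))) = Mul(3, Mul(2, Mul(-1, 0))) = Mul(3, Mul(2, 0)) = Mul(3, 0) = 0)
Function('U')(Q, F) = F (Function('U')(Q, F) = Add(F, Mul(0, Q)) = Add(F, 0) = F)
Add(Mul(Function('U')(13, 12), 89), 146) = Add(Mul(12, 89), 146) = Add(1068, 146) = 1214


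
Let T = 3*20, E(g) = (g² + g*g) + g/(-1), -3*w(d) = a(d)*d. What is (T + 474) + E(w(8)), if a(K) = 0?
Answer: 534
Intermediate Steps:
w(d) = 0 (w(d) = -0*d = -⅓*0 = 0)
E(g) = -g + 2*g² (E(g) = (g² + g²) + g*(-1) = 2*g² - g = -g + 2*g²)
T = 60
(T + 474) + E(w(8)) = (60 + 474) + 0*(-1 + 2*0) = 534 + 0*(-1 + 0) = 534 + 0*(-1) = 534 + 0 = 534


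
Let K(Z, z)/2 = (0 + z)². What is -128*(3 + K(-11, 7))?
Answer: -12928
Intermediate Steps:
K(Z, z) = 2*z² (K(Z, z) = 2*(0 + z)² = 2*z²)
-128*(3 + K(-11, 7)) = -128*(3 + 2*7²) = -128*(3 + 2*49) = -128*(3 + 98) = -128*101 = -12928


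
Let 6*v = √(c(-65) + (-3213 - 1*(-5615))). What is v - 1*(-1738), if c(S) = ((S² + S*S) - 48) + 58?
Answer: 1738 + √10862/6 ≈ 1755.4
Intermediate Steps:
c(S) = 10 + 2*S² (c(S) = ((S² + S²) - 48) + 58 = (2*S² - 48) + 58 = (-48 + 2*S²) + 58 = 10 + 2*S²)
v = √10862/6 (v = √((10 + 2*(-65)²) + (-3213 - 1*(-5615)))/6 = √((10 + 2*4225) + (-3213 + 5615))/6 = √((10 + 8450) + 2402)/6 = √(8460 + 2402)/6 = √10862/6 ≈ 17.370)
v - 1*(-1738) = √10862/6 - 1*(-1738) = √10862/6 + 1738 = 1738 + √10862/6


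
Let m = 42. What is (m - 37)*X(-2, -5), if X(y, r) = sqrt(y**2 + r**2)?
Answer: 5*sqrt(29) ≈ 26.926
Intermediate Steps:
X(y, r) = sqrt(r**2 + y**2)
(m - 37)*X(-2, -5) = (42 - 37)*sqrt((-5)**2 + (-2)**2) = 5*sqrt(25 + 4) = 5*sqrt(29)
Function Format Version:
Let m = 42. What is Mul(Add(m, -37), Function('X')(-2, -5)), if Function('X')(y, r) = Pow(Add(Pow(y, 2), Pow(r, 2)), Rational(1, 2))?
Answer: Mul(5, Pow(29, Rational(1, 2))) ≈ 26.926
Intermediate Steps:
Function('X')(y, r) = Pow(Add(Pow(r, 2), Pow(y, 2)), Rational(1, 2))
Mul(Add(m, -37), Function('X')(-2, -5)) = Mul(Add(42, -37), Pow(Add(Pow(-5, 2), Pow(-2, 2)), Rational(1, 2))) = Mul(5, Pow(Add(25, 4), Rational(1, 2))) = Mul(5, Pow(29, Rational(1, 2)))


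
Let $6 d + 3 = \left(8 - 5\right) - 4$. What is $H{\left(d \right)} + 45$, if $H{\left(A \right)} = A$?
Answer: $\frac{133}{3} \approx 44.333$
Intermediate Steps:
$d = - \frac{2}{3}$ ($d = - \frac{1}{2} + \frac{\left(8 - 5\right) - 4}{6} = - \frac{1}{2} + \frac{3 - 4}{6} = - \frac{1}{2} + \frac{1}{6} \left(-1\right) = - \frac{1}{2} - \frac{1}{6} = - \frac{2}{3} \approx -0.66667$)
$H{\left(d \right)} + 45 = - \frac{2}{3} + 45 = \frac{133}{3}$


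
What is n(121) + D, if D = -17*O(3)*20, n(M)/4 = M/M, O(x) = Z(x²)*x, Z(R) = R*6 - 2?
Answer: -53036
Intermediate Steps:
Z(R) = -2 + 6*R (Z(R) = 6*R - 2 = -2 + 6*R)
O(x) = x*(-2 + 6*x²) (O(x) = (-2 + 6*x²)*x = x*(-2 + 6*x²))
n(M) = 4 (n(M) = 4*(M/M) = 4*1 = 4)
D = -53040 (D = -17*(-2*3 + 6*3³)*20 = -17*(-6 + 6*27)*20 = -17*(-6 + 162)*20 = -17*156*20 = -2652*20 = -53040)
n(121) + D = 4 - 53040 = -53036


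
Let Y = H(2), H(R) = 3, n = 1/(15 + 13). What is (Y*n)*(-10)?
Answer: -15/14 ≈ -1.0714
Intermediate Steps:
n = 1/28 ≈ 0.035714
Y = 3
(Y*n)*(-10) = (3*(1/28))*(-10) = (3/28)*(-10) = -15/14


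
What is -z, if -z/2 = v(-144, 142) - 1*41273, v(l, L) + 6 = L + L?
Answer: -81990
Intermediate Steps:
v(l, L) = -6 + 2*L (v(l, L) = -6 + (L + L) = -6 + 2*L)
z = 81990 (z = -2*((-6 + 2*142) - 1*41273) = -2*((-6 + 284) - 41273) = -2*(278 - 41273) = -2*(-40995) = 81990)
-z = -1*81990 = -81990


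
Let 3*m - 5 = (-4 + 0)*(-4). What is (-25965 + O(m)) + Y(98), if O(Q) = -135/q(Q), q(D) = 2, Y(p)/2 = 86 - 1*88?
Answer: -52073/2 ≈ -26037.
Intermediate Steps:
Y(p) = -4 (Y(p) = 2*(86 - 1*88) = 2*(86 - 88) = 2*(-2) = -4)
m = 7 (m = 5/3 + ((-4 + 0)*(-4))/3 = 5/3 + (-4*(-4))/3 = 5/3 + (⅓)*16 = 5/3 + 16/3 = 7)
O(Q) = -135/2
(-25965 + O(m)) + Y(98) = (-25965 - 135/2) - 4 = -52065/2 - 4 = -52073/2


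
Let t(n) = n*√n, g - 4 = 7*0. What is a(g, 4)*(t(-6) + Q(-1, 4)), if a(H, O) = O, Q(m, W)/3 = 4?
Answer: 48 - 24*I*√6 ≈ 48.0 - 58.788*I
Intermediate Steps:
g = 4 (g = 4 + 7*0 = 4 + 0 = 4)
Q(m, W) = 12 (Q(m, W) = 3*4 = 12)
t(n) = n^(3/2)
a(g, 4)*(t(-6) + Q(-1, 4)) = 4*((-6)^(3/2) + 12) = 4*(-6*I*√6 + 12) = 4*(12 - 6*I*√6) = 48 - 24*I*√6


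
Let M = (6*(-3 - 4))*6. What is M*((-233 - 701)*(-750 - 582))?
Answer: -313510176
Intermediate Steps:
M = -252 (M = (6*(-7))*6 = -42*6 = -252)
M*((-233 - 701)*(-750 - 582)) = -252*(-233 - 701)*(-750 - 582) = -(-235368)*(-1332) = -252*1244088 = -313510176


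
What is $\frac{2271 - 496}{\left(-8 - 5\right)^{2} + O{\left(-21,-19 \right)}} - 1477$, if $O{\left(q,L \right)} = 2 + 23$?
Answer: $- \frac{284763}{194} \approx -1467.8$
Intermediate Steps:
$O{\left(q,L \right)} = 25$
$\frac{2271 - 496}{\left(-8 - 5\right)^{2} + O{\left(-21,-19 \right)}} - 1477 = \frac{2271 - 496}{\left(-8 - 5\right)^{2} + 25} - 1477 = \frac{1775}{\left(-13\right)^{2} + 25} - 1477 = \frac{1775}{169 + 25} - 1477 = \frac{1775}{194} - 1477 = - \frac{284763}{194}$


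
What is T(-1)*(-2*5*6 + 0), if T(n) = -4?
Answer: 240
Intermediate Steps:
T(-1)*(-2*5*6 + 0) = -4*(-2*5*6 + 0) = -4*(-10*6 + 0) = -4*(-60 + 0) = -4*(-60) = 240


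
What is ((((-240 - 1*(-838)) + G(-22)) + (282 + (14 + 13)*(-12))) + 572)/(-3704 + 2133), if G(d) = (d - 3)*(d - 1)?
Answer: -1703/1571 ≈ -1.0840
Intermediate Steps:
G(d) = (-1 + d)*(-3 + d) (G(d) = (-3 + d)*(-1 + d) = (-1 + d)*(-3 + d))
((((-240 - 1*(-838)) + G(-22)) + (282 + (14 + 13)*(-12))) + 572)/(-3704 + 2133) = ((((-240 - 1*(-838)) + (3 + (-22)² - 4*(-22))) + (282 + (14 + 13)*(-12))) + 572)/(-3704 + 2133) = ((((-240 + 838) + (3 + 484 + 88)) + (282 + 27*(-12))) + 572)/(-1571) = (((598 + 575) + (282 - 324)) + 572)*(-1/1571) = ((1173 - 42) + 572)*(-1/1571) = (1131 + 572)*(-1/1571) = 1703*(-1/1571) = -1703/1571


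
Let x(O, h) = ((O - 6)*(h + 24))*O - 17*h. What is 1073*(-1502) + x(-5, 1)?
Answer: -1610288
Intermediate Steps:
x(O, h) = -17*h + O*(-6 + O)*(24 + h) (x(O, h) = ((-6 + O)*(24 + h))*O - 17*h = O*(-6 + O)*(24 + h) - 17*h = -17*h + O*(-6 + O)*(24 + h))
1073*(-1502) + x(-5, 1) = 1073*(-1502) + (-144*(-5) - 17*1 + 24*(-5)² + 1*(-5)² - 6*(-5)*1) = -1611646 + (720 - 17 + 24*25 + 1*25 + 30) = -1611646 + (720 - 17 + 600 + 25 + 30) = -1611646 + 1358 = -1610288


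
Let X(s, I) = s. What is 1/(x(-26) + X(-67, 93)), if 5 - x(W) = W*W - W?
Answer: -1/764 ≈ -0.0013089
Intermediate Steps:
x(W) = 5 + W - W**2 (x(W) = 5 - (W*W - W) = 5 - (W**2 - W) = 5 + (W - W**2) = 5 + W - W**2)
1/(x(-26) + X(-67, 93)) = 1/((5 - 26 - 1*(-26)**2) - 67) = 1/((5 - 26 - 1*676) - 67) = 1/((5 - 26 - 676) - 67) = 1/(-697 - 67) = 1/(-764) = -1/764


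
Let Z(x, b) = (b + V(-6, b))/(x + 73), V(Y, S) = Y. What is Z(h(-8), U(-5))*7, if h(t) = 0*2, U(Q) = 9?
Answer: 21/73 ≈ 0.28767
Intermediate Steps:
h(t) = 0
Z(x, b) = (-6 + b)/(73 + x) (Z(x, b) = (b - 6)/(x + 73) = (-6 + b)/(73 + x))
Z(h(-8), U(-5))*7 = ((-6 + 9)/(73 + 0))*7 = (3/73)*7 = 21/73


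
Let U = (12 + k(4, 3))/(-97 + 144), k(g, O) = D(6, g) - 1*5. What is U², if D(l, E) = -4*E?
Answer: 81/2209 ≈ 0.036668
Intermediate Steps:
k(g, O) = -5 - 4*g (k(g, O) = -4*g - 1*5 = -4*g - 5 = -5 - 4*g)
U = -9/47 (U = (12 + (-5 - 4*4))/(-97 + 144) = (12 + (-5 - 16))/47 = (12 - 21)*(1/47) = -9*1/47 = -9/47 ≈ -0.19149)
U² = (-9/47)² = 81/2209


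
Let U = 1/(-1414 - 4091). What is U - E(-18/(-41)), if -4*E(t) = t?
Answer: 49463/451410 ≈ 0.10957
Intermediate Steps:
E(t) = -t/4
U = -1/5505 (U = 1/(-5505) = -1/5505 ≈ -0.00018165)
U - E(-18/(-41)) = -1/5505 - (-1)*(-18/(-41))/4 = -1/5505 - (-1)*(-18*(-1/41))/4 = -1/5505 - (-1)*18/(4*41) = -1/5505 - 1*(-9/82) = -1/5505 + 9/82 = 49463/451410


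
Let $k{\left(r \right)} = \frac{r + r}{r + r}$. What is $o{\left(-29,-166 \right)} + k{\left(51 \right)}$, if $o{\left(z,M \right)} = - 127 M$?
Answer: $21083$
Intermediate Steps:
$k{\left(r \right)} = 1$ ($k{\left(r \right)} = \frac{2 r}{2 r} = 2 r \frac{1}{2 r} = 1$)
$o{\left(-29,-166 \right)} + k{\left(51 \right)} = \left(-127\right) \left(-166\right) + 1 = 21082 + 1 = 21083$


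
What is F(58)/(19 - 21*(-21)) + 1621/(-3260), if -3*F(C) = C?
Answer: -121303/224940 ≈ -0.53927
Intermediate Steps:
F(C) = -C/3
F(58)/(19 - 21*(-21)) + 1621/(-3260) = (-⅓*58)/(19 - 21*(-21)) + 1621/(-3260) = -58/(3*(19 + 441)) + 1621*(-1/3260) = -58/3/460 - 1621/3260 = -58/3*1/460 - 1621/3260 = -29/690 - 1621/3260 = -121303/224940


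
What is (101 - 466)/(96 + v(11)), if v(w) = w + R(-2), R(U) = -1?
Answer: -365/106 ≈ -3.4434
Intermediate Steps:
v(w) = -1 + w (v(w) = w - 1 = -1 + w)
(101 - 466)/(96 + v(11)) = (101 - 466)/(96 + (-1 + 11)) = -365/(96 + 10) = -365/106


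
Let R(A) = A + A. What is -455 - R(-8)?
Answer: -439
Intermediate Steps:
R(A) = 2*A
-455 - R(-8) = -455 - 2*(-8) = -455 - 1*(-16) = -455 + 16 = -439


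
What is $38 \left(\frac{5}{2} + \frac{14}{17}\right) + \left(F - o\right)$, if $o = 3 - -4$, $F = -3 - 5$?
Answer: $\frac{1892}{17} \approx 111.29$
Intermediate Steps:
$F = -8$ ($F = -3 - 5 = -8$)
$o = 7$ ($o = 3 + 4 = 7$)
$38 \left(\frac{5}{2} + \frac{14}{17}\right) + \left(F - o\right) = 38 \left(\frac{5}{2} + \frac{14}{17}\right) - 15 = 38 \cdot \frac{113}{34} - 15 = \frac{2147}{17} - 15 = \frac{1892}{17}$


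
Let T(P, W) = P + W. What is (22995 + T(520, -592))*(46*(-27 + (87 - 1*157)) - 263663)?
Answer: -6146229375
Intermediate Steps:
(22995 + T(520, -592))*(46*(-27 + (87 - 1*157)) - 263663) = (22995 + (520 - 592))*(46*(-27 + (87 - 1*157)) - 263663) = (22995 - 72)*(46*(-27 + (87 - 157)) - 263663) = 22923*(46*(-27 - 70) - 263663) = 22923*(46*(-97) - 263663) = 22923*(-4462 - 263663) = 22923*(-268125) = -6146229375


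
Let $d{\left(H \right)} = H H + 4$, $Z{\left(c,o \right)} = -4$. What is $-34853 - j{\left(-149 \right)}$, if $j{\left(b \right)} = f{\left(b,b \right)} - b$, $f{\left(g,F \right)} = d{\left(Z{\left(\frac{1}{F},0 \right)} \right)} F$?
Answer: $-32022$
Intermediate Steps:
$d{\left(H \right)} = 4 + H^{2}$ ($d{\left(H \right)} = H^{2} + 4 = 4 + H^{2}$)
$f{\left(g,F \right)} = 20 F$ ($f{\left(g,F \right)} = \left(4 + \left(-4\right)^{2}\right) F = \left(4 + 16\right) F = 20 F$)
$j{\left(b \right)} = 19 b$ ($j{\left(b \right)} = 20 b - b = 19 b$)
$-34853 - j{\left(-149 \right)} = -34853 - 19 \left(-149\right) = -34853 - -2831 = -34853 + 2831 = -32022$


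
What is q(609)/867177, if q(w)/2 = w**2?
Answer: 82418/96353 ≈ 0.85538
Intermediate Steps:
q(w) = 2*w**2
q(609)/867177 = (2*609**2)/867177 = (2*370881)*(1/867177) = 741762*(1/867177) = 82418/96353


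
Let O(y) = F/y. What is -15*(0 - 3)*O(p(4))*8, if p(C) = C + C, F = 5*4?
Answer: 900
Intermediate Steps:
F = 20
p(C) = 2*C
O(y) = 20/y
-15*(0 - 3)*O(p(4))*8 = -15*(0 - 3)*20/((2*4))*8 = -(-45)*20/8*8 = -(-45)*20*(⅛)*8 = -(-45)*5/2*8 = -15*(-15/2)*8 = (225/2)*8 = 900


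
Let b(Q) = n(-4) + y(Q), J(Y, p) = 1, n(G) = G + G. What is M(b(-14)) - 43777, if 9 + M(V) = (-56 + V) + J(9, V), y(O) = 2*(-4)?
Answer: -43857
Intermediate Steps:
n(G) = 2*G
y(O) = -8
b(Q) = -16 (b(Q) = 2*(-4) - 8 = -8 - 8 = -16)
M(V) = -64 + V (M(V) = -9 + ((-56 + V) + 1) = -9 + (-55 + V) = -64 + V)
M(b(-14)) - 43777 = (-64 - 16) - 43777 = -80 - 43777 = -43857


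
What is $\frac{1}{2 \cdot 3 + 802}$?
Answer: $\frac{1}{808} \approx 0.0012376$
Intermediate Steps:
$\frac{1}{2 \cdot 3 + 802} = \frac{1}{6 + 802} = \frac{1}{808}$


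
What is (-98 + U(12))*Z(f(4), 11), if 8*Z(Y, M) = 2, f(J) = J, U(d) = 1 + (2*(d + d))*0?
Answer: -97/4 ≈ -24.250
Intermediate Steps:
U(d) = 1 (U(d) = 1 + (2*(2*d))*0 = 1 + (4*d)*0 = 1 + 0 = 1)
Z(Y, M) = ¼ (Z(Y, M) = (⅛)*2 = ¼)
(-98 + U(12))*Z(f(4), 11) = (-98 + 1)*(¼) = -97*¼ = -97/4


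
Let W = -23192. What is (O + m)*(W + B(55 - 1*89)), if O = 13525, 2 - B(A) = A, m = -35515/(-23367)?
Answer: -7319013943640/23367 ≈ -3.1322e+8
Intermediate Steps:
m = 35515/23367 (m = -35515*(-1/23367) = 35515/23367 ≈ 1.5199)
B(A) = 2 - A
(O + m)*(W + B(55 - 1*89)) = (13525 + 35515/23367)*(-23192 + (2 - (55 - 1*89))) = 316074190*(-23192 + (2 - (55 - 89)))/23367 = 316074190*(-23192 + (2 - 1*(-34)))/23367 = 316074190*(-23192 + (2 + 34))/23367 = 316074190*(-23192 + 36)/23367 = (316074190/23367)*(-23156) = -7319013943640/23367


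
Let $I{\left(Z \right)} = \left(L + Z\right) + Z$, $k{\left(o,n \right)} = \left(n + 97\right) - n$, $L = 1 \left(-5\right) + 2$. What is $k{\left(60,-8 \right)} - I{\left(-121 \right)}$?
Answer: $342$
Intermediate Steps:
$L = -3$ ($L = -5 + 2 = -3$)
$k{\left(o,n \right)} = 97$ ($k{\left(o,n \right)} = \left(97 + n\right) - n = 97$)
$I{\left(Z \right)} = -3 + 2 Z$ ($I{\left(Z \right)} = \left(-3 + Z\right) + Z = -3 + 2 Z$)
$k{\left(60,-8 \right)} - I{\left(-121 \right)} = 97 - \left(-3 + 2 \left(-121\right)\right) = 97 - \left(-3 - 242\right) = 97 - -245 = 97 + 245 = 342$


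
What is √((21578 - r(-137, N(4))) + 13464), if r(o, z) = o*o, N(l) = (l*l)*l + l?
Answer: √16273 ≈ 127.57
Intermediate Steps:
N(l) = l + l³ (N(l) = l²*l + l = l³ + l = l + l³)
r(o, z) = o²
√((21578 - r(-137, N(4))) + 13464) = √((21578 - 1*(-137)²) + 13464) = √((21578 - 1*18769) + 13464) = √((21578 - 18769) + 13464) = √(2809 + 13464) = √16273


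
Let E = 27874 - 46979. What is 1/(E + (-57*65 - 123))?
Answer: -1/22933 ≈ -4.3605e-5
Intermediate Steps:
E = -19105
1/(E + (-57*65 - 123)) = 1/(-19105 + (-57*65 - 123)) = 1/(-19105 + (-3705 - 123)) = 1/(-19105 - 3828) = 1/(-22933) = -1/22933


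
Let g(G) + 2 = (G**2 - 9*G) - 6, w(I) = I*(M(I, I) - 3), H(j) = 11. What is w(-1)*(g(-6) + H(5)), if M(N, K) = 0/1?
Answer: 279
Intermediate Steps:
M(N, K) = 0 (M(N, K) = 0*1 = 0)
w(I) = -3*I (w(I) = I*(0 - 3) = I*(-3) = -3*I)
g(G) = -8 + G**2 - 9*G (g(G) = -2 + ((G**2 - 9*G) - 6) = -2 + (-6 + G**2 - 9*G) = -8 + G**2 - 9*G)
w(-1)*(g(-6) + H(5)) = (-3*(-1))*((-8 + (-6)**2 - 9*(-6)) + 11) = 3*((-8 + 36 + 54) + 11) = 3*(82 + 11) = 3*93 = 279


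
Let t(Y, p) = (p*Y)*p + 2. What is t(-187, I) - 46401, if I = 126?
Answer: -3015211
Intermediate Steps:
t(Y, p) = 2 + Y*p² (t(Y, p) = (Y*p)*p + 2 = Y*p² + 2 = 2 + Y*p²)
t(-187, I) - 46401 = (2 - 187*126²) - 46401 = (2 - 187*15876) - 46401 = (2 - 2968812) - 46401 = -2968810 - 46401 = -3015211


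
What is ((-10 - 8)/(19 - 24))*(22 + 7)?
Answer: 522/5 ≈ 104.40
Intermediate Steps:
((-10 - 8)/(19 - 24))*(22 + 7) = -18/(-5)*29 = -18*(-1/5)*29 = (18/5)*29 = 522/5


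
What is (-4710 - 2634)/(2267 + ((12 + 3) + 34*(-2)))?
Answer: -136/41 ≈ -3.3171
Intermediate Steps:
(-4710 - 2634)/(2267 + ((12 + 3) + 34*(-2))) = -7344/(2267 + (15 - 68)) = -7344/(2267 - 53) = -7344/2214 = -7344*1/2214 = -136/41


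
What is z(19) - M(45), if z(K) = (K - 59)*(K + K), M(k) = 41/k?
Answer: -68441/45 ≈ -1520.9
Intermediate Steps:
z(K) = 2*K*(-59 + K) (z(K) = (-59 + K)*(2*K) = 2*K*(-59 + K))
z(19) - M(45) = 2*19*(-59 + 19) - 41/45 = 2*19*(-40) - 41/45 = -1520 - 1*41/45 = -1520 - 41/45 = -68441/45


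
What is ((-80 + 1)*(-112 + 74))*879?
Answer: 2638758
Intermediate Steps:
((-80 + 1)*(-112 + 74))*879 = -79*(-38)*879 = 3002*879 = 2638758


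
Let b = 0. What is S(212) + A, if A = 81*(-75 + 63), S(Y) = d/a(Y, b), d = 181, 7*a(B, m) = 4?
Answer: -2621/4 ≈ -655.25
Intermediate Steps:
a(B, m) = 4/7 (a(B, m) = (⅐)*4 = 4/7)
S(Y) = 1267/4 (S(Y) = 181/(4/7) = 181*(7/4) = 1267/4)
A = -972 (A = 81*(-12) = -972)
S(212) + A = 1267/4 - 972 = -2621/4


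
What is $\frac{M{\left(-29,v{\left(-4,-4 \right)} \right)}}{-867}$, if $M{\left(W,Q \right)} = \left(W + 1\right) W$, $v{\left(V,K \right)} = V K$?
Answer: $- \frac{812}{867} \approx -0.93656$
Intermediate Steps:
$v{\left(V,K \right)} = K V$
$M{\left(W,Q \right)} = W \left(1 + W\right)$ ($M{\left(W,Q \right)} = \left(1 + W\right) W = W \left(1 + W\right)$)
$\frac{M{\left(-29,v{\left(-4,-4 \right)} \right)}}{-867} = \frac{\left(-29\right) \left(1 - 29\right)}{-867} = \left(-29\right) \left(-28\right) \left(- \frac{1}{867}\right) = 812 \left(- \frac{1}{867}\right) = - \frac{812}{867}$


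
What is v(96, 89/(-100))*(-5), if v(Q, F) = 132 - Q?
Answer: -180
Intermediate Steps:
v(96, 89/(-100))*(-5) = (132 - 1*96)*(-5) = (132 - 96)*(-5) = 36*(-5) = -180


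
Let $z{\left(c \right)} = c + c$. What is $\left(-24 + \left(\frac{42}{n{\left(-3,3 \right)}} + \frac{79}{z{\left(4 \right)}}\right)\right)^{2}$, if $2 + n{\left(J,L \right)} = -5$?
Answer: $\frac{25921}{64} \approx 405.02$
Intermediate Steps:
$n{\left(J,L \right)} = -7$ ($n{\left(J,L \right)} = -2 - 5 = -7$)
$z{\left(c \right)} = 2 c$
$\left(-24 + \left(\frac{42}{n{\left(-3,3 \right)}} + \frac{79}{z{\left(4 \right)}}\right)\right)^{2} = \left(-24 + \left(\frac{42}{-7} + \frac{79}{2 \cdot 4}\right)\right)^{2} = \left(-24 + \left(42 \left(- \frac{1}{7}\right) + \frac{79}{8}\right)\right)^{2} = \left(-24 + \left(-6 + 79 \cdot \frac{1}{8}\right)\right)^{2} = \left(-24 + \left(-6 + \frac{79}{8}\right)\right)^{2} = \left(-24 + \frac{31}{8}\right)^{2} = \left(- \frac{161}{8}\right)^{2} = \frac{25921}{64}$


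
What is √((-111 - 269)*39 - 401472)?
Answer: 2*I*√104073 ≈ 645.21*I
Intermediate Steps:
√((-111 - 269)*39 - 401472) = √(-380*39 - 401472) = √(-14820 - 401472) = √(-416292) = 2*I*√104073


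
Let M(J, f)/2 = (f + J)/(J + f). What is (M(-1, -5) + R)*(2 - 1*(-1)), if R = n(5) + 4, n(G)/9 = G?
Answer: 153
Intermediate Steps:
n(G) = 9*G
R = 49 (R = 9*5 + 4 = 45 + 4 = 49)
M(J, f) = 2 (M(J, f) = 2*((f + J)/(J + f)) = 2*((J + f)/(J + f)) = 2*1 = 2)
(M(-1, -5) + R)*(2 - 1*(-1)) = (2 + 49)*(2 - 1*(-1)) = 51*(2 + 1) = 51*3 = 153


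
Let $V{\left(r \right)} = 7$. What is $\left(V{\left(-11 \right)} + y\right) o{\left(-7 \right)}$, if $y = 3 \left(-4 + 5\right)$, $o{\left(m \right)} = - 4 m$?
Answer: $280$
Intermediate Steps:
$y = 3$ ($y = 3 \cdot 1 = 3$)
$\left(V{\left(-11 \right)} + y\right) o{\left(-7 \right)} = \left(7 + 3\right) \left(\left(-4\right) \left(-7\right)\right) = 10 \cdot 28 = 280$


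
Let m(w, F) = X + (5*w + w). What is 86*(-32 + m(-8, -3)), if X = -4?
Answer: -7224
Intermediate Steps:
m(w, F) = -4 + 6*w (m(w, F) = -4 + (5*w + w) = -4 + 6*w)
86*(-32 + m(-8, -3)) = 86*(-32 + (-4 + 6*(-8))) = 86*(-32 + (-4 - 48)) = 86*(-32 - 52) = 86*(-84) = -7224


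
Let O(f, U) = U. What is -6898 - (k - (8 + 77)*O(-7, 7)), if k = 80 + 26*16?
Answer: -6799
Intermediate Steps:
k = 496 (k = 80 + 416 = 496)
-6898 - (k - (8 + 77)*O(-7, 7)) = -6898 - (496 - (8 + 77)*7) = -6898 - (496 - 85*7) = -6898 - (496 - 1*595) = -6898 - (496 - 595) = -6898 - 1*(-99) = -6898 + 99 = -6799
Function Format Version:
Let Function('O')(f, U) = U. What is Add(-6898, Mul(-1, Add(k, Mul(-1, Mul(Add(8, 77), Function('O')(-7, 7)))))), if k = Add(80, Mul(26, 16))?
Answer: -6799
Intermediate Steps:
k = 496 (k = Add(80, 416) = 496)
Add(-6898, Mul(-1, Add(k, Mul(-1, Mul(Add(8, 77), Function('O')(-7, 7)))))) = Add(-6898, Mul(-1, Add(496, Mul(-1, Mul(Add(8, 77), 7))))) = Add(-6898, Mul(-1, Add(496, Mul(-1, Mul(85, 7))))) = Add(-6898, Mul(-1, Add(496, Mul(-1, 595)))) = Add(-6898, Mul(-1, Add(496, -595))) = Add(-6898, Mul(-1, -99)) = Add(-6898, 99) = -6799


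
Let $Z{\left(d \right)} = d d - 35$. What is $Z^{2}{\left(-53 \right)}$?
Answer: $7695076$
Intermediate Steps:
$Z{\left(d \right)} = -35 + d^{2}$ ($Z{\left(d \right)} = d^{2} - 35 = -35 + d^{2}$)
$Z^{2}{\left(-53 \right)} = \left(-35 + \left(-53\right)^{2}\right)^{2} = \left(-35 + 2809\right)^{2} = 2774^{2} = 7695076$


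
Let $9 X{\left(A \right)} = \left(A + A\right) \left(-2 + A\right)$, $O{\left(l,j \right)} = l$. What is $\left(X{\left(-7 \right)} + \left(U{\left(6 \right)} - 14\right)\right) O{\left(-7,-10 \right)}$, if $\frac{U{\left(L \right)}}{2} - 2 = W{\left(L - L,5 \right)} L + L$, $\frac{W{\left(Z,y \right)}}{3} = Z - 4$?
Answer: $896$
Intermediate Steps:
$W{\left(Z,y \right)} = -12 + 3 Z$ ($W{\left(Z,y \right)} = 3 \left(Z - 4\right) = 3 \left(-4 + Z\right) = -12 + 3 Z$)
$X{\left(A \right)} = \frac{2 A \left(-2 + A\right)}{9}$ ($X{\left(A \right)} = \frac{\left(A + A\right) \left(-2 + A\right)}{9} = \frac{2 A \left(-2 + A\right)}{9}$)
$U{\left(L \right)} = 4 - 22 L$ ($U{\left(L \right)} = 4 + 2 \left(\left(-12 + 3 \left(L - L\right)\right) L + L\right) = 4 + 2 \left(\left(-12 + 3 \cdot 0\right) L + L\right) = 4 + 2 \left(\left(-12 + 0\right) L + L\right) = 4 + 2 \left(- 12 L + L\right) = 4 + 2 \left(- 11 L\right) = 4 - 22 L$)
$\left(X{\left(-7 \right)} + \left(U{\left(6 \right)} - 14\right)\right) O{\left(-7,-10 \right)} = \left(\frac{2}{9} \left(-7\right) \left(-2 - 7\right) + \left(\left(4 - 132\right) - 14\right)\right) \left(-7\right) = \left(\frac{2}{9} \left(-7\right) \left(-9\right) + \left(\left(4 - 132\right) - 14\right)\right) \left(-7\right) = \left(14 - 142\right) \left(-7\right) = \left(-128\right) \left(-7\right) = 896$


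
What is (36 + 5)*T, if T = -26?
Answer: -1066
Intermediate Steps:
(36 + 5)*T = (36 + 5)*(-26) = 41*(-26) = -1066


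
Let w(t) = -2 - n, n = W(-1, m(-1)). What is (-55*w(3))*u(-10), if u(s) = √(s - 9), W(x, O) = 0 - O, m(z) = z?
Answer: 165*I*√19 ≈ 719.22*I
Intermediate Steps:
W(x, O) = -O
n = 1 (n = -1*(-1) = 1)
w(t) = -3 (w(t) = -2 - 1*1 = -2 - 1 = -3)
u(s) = √(-9 + s)
(-55*w(3))*u(-10) = (-55*(-3))*√(-9 - 10) = 165*√(-19) = 165*(I*√19) = 165*I*√19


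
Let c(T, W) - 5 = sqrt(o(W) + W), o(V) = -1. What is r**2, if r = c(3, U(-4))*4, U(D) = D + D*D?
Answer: 576 + 160*sqrt(11) ≈ 1106.7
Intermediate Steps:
U(D) = D + D**2
c(T, W) = 5 + sqrt(-1 + W)
r = 20 + 4*sqrt(11) (r = (5 + sqrt(-1 - 4*(1 - 4)))*4 = (5 + sqrt(-1 - 4*(-3)))*4 = (5 + sqrt(-1 + 12))*4 = (5 + sqrt(11))*4 = 20 + 4*sqrt(11) ≈ 33.266)
r**2 = (20 + 4*sqrt(11))**2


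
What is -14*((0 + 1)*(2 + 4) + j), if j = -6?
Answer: 0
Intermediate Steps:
-14*((0 + 1)*(2 + 4) + j) = -14*((0 + 1)*(2 + 4) - 6) = -14*(1*6 - 6) = -14*(6 - 6) = -14*0 = 0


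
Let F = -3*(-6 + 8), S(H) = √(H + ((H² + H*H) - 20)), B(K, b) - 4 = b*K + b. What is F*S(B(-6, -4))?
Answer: -204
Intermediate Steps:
B(K, b) = 4 + b + K*b (B(K, b) = 4 + (b*K + b) = 4 + (K*b + b) = 4 + (b + K*b) = 4 + b + K*b)
S(H) = √(-20 + H + 2*H²) (S(H) = √(H + ((H² + H²) - 20)) = √(H + (2*H² - 20)) = √(H + (-20 + 2*H²)) = √(-20 + H + 2*H²))
F = -6 (F = -3*2 = -6)
F*S(B(-6, -4)) = -6*√(-20 + (4 - 4 - 6*(-4)) + 2*(4 - 4 - 6*(-4))²) = -6*√(-20 + (4 - 4 + 24) + 2*(4 - 4 + 24)²) = -6*√(-20 + 24 + 2*24²) = -6*√(-20 + 24 + 2*576) = -6*√(-20 + 24 + 1152) = -6*√1156 = -6*34 = -204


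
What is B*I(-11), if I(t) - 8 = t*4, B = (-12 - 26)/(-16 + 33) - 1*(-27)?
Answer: -15156/17 ≈ -891.53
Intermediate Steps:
B = 421/17 (B = -38/17 + 27 = 421/17 ≈ 24.765)
I(t) = 8 + 4*t (I(t) = 8 + t*4 = 8 + 4*t)
B*I(-11) = 421*(8 + 4*(-11))/17 = 421*(8 - 44)/17 = (421/17)*(-36) = -15156/17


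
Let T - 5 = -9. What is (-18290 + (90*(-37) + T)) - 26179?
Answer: -47803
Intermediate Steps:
T = -4 (T = 5 - 9 = -4)
(-18290 + (90*(-37) + T)) - 26179 = (-18290 + (90*(-37) - 4)) - 26179 = (-18290 + (-3330 - 4)) - 26179 = (-18290 - 3334) - 26179 = -21624 - 26179 = -47803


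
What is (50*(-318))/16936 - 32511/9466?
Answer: -43819731/10019761 ≈ -4.3733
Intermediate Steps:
(50*(-318))/16936 - 32511/9466 = -15900*1/16936 - 32511*1/9466 = -3975/4234 - 32511/9466 = -43819731/10019761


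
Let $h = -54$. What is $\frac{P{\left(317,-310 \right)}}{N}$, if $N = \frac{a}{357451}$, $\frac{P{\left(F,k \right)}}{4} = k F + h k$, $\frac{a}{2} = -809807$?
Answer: $\frac{58285960060}{809807} \approx 71975.0$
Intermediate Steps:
$a = -1619614$ ($a = 2 \left(-809807\right) = -1619614$)
$P{\left(F,k \right)} = - 216 k + 4 F k$ ($P{\left(F,k \right)} = 4 \left(k F - 54 k\right) = 4 \left(F k - 54 k\right) = 4 \left(- 54 k + F k\right) = - 216 k + 4 F k$)
$N = - \frac{1619614}{357451} \approx -4.531$
$\frac{P{\left(317,-310 \right)}}{N} = \frac{4 \left(-310\right) \left(-54 + 317\right)}{- \frac{1619614}{357451}} = 4 \left(-310\right) 263 \left(- \frac{357451}{1619614}\right) = \left(-326120\right) \left(- \frac{357451}{1619614}\right) = \frac{58285960060}{809807}$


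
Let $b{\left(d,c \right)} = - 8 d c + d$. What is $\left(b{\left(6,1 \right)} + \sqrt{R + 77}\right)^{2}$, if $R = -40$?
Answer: $\left(42 - \sqrt{37}\right)^{2} \approx 1290.0$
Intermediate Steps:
$b{\left(d,c \right)} = d - 8 c d$ ($b{\left(d,c \right)} = - 8 c d + d = d - 8 c d$)
$\left(b{\left(6,1 \right)} + \sqrt{R + 77}\right)^{2} = \left(6 \left(1 - 8\right) + \sqrt{-40 + 77}\right)^{2} = \left(6 \left(1 - 8\right) + \sqrt{37}\right)^{2} = \left(6 \left(-7\right) + \sqrt{37}\right)^{2} = \left(-42 + \sqrt{37}\right)^{2}$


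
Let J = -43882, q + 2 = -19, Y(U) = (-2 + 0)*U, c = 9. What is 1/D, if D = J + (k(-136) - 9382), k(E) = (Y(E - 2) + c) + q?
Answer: -1/53000 ≈ -1.8868e-5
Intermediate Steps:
Y(U) = -2*U
q = -21 (q = -2 - 19 = -21)
k(E) = -8 - 2*E (k(E) = (-2*(E - 2) + 9) - 21 = (-2*(-2 + E) + 9) - 21 = ((4 - 2*E) + 9) - 21 = (13 - 2*E) - 21 = -8 - 2*E)
D = -53000 (D = -43882 + ((-8 - 2*(-136)) - 9382) = -43882 + ((-8 + 272) - 9382) = -43882 + (264 - 9382) = -43882 - 9118 = -53000)
1/D = 1/(-53000) = -1/53000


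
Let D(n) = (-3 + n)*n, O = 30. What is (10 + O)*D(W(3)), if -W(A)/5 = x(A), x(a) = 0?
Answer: 0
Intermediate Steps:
W(A) = 0 (W(A) = -5*0 = 0)
D(n) = n*(-3 + n)
(10 + O)*D(W(3)) = (10 + 30)*(0*(-3 + 0)) = 40*(0*(-3)) = 40*0 = 0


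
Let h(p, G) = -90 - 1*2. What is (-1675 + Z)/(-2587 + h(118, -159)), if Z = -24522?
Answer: 26197/2679 ≈ 9.7787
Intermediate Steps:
h(p, G) = -92 (h(p, G) = -90 - 2 = -92)
(-1675 + Z)/(-2587 + h(118, -159)) = (-1675 - 24522)/(-2587 - 92) = -26197/(-2679) = -26197*(-1/2679) = 26197/2679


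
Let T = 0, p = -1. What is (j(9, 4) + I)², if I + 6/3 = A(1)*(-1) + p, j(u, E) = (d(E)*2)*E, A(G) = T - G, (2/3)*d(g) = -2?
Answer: 676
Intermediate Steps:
d(g) = -3 (d(g) = (3/2)*(-2) = -3)
A(G) = -G (A(G) = 0 - G = -G)
j(u, E) = -6*E (j(u, E) = (-3*2)*E = -6*E)
I = -2 (I = -2 + (-1*1*(-1) - 1) = -2 + (-1*(-1) - 1) = -2 + (1 - 1) = -2 + 0 = -2)
(j(9, 4) + I)² = (-6*4 - 2)² = (-24 - 2)² = (-26)² = 676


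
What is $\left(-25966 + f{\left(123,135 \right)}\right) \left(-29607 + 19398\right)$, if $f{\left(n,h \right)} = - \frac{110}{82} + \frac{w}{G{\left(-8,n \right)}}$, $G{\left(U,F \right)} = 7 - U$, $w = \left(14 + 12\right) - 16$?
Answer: $265093783$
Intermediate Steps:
$w = 10$ ($w = 26 - 16 = 10$)
$f{\left(n,h \right)} = - \frac{83}{123}$ ($f{\left(n,h \right)} = - \frac{110}{82} + \frac{10}{7 - -8} = \left(-110\right) \frac{1}{82} + \frac{10}{7 + 8} = - \frac{55}{41} + \frac{10}{15} = - \frac{55}{41} + 10 \cdot \frac{1}{15} = - \frac{55}{41} + \frac{2}{3} = - \frac{83}{123}$)
$\left(-25966 + f{\left(123,135 \right)}\right) \left(-29607 + 19398\right) = \left(-25966 - \frac{83}{123}\right) \left(-29607 + 19398\right) = \left(- \frac{3193901}{123}\right) \left(-10209\right) = 265093783$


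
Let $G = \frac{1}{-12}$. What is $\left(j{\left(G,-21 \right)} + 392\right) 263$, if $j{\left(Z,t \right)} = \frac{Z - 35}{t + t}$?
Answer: $\frac{52071107}{504} \approx 1.0332 \cdot 10^{5}$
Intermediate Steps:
$G = - \frac{1}{12} \approx -0.083333$
$j{\left(Z,t \right)} = \frac{-35 + Z}{2 t}$
$\left(j{\left(G,-21 \right)} + 392\right) 263 = \left(\frac{-35 - \frac{1}{12}}{2 \left(-21\right)} + 392\right) 263 = \left(\frac{1}{2} \left(- \frac{1}{21}\right) \left(- \frac{421}{12}\right) + 392\right) 263 = \left(\frac{421}{504} + 392\right) 263 = \frac{197989}{504} \cdot 263 = \frac{52071107}{504}$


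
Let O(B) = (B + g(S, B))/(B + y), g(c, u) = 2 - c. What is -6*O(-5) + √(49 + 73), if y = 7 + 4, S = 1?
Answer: 4 + √122 ≈ 15.045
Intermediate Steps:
y = 11
O(B) = (1 + B)/(11 + B) (O(B) = (B + (2 - 1*1))/(B + 11) = (B + (2 - 1))/(11 + B) = (B + 1)/(11 + B) = (1 + B)/(11 + B))
-6*O(-5) + √(49 + 73) = -6*(1 - 5)/(11 - 5) + √(49 + 73) = -6*(-4)/6 + √122 = -(-4) + √122 = -6*(-⅔) + √122 = 4 + √122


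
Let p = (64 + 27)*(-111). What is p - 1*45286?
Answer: -55387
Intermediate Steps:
p = -10101 (p = 91*(-111) = -10101)
p - 1*45286 = -10101 - 1*45286 = -10101 - 45286 = -55387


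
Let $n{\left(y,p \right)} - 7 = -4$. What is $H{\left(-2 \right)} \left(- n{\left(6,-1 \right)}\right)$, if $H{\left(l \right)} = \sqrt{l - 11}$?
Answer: $- 3 i \sqrt{13} \approx - 10.817 i$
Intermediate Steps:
$n{\left(y,p \right)} = 3$ ($n{\left(y,p \right)} = 7 - 4 = 3$)
$H{\left(l \right)} = \sqrt{-11 + l}$
$H{\left(-2 \right)} \left(- n{\left(6,-1 \right)}\right) = \sqrt{-11 - 2} \left(\left(-1\right) 3\right) = \sqrt{-13} \left(-3\right) = i \sqrt{13} \left(-3\right) = - 3 i \sqrt{13}$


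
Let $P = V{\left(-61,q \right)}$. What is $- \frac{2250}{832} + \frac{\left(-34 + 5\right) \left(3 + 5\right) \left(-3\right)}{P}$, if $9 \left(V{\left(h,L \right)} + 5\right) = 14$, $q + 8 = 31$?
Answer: $- \frac{2640699}{12896} \approx -204.77$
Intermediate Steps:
$q = 23$ ($q = -8 + 31 = 23$)
$V{\left(h,L \right)} = - \frac{31}{9}$ ($V{\left(h,L \right)} = -5 + \frac{1}{9} \cdot 14 = -5 + \frac{14}{9} = - \frac{31}{9}$)
$P = - \frac{31}{9} \approx -3.4444$
$- \frac{2250}{832} + \frac{\left(-34 + 5\right) \left(3 + 5\right) \left(-3\right)}{P} = - \frac{2250}{832} + \frac{\left(-34 + 5\right) \left(3 + 5\right) \left(-3\right)}{- \frac{31}{9}} = \left(-2250\right) \frac{1}{832} + - 29 \cdot 8 \left(-3\right) \left(- \frac{9}{31}\right) = - \frac{1125}{416} + \left(-29\right) \left(-24\right) \left(- \frac{9}{31}\right) = - \frac{1125}{416} + 696 \left(- \frac{9}{31}\right) = - \frac{1125}{416} - \frac{6264}{31} = - \frac{2640699}{12896}$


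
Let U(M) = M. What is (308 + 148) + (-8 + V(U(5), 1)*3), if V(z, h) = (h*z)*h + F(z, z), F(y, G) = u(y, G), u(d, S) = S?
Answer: 478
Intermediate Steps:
F(y, G) = G
V(z, h) = z + z*h² (V(z, h) = (h*z)*h + z = z*h² + z = z + z*h²)
(308 + 148) + (-8 + V(U(5), 1)*3) = (308 + 148) + (-8 + (5*(1 + 1²))*3) = 456 + (-8 + (5*(1 + 1))*3) = 456 + (-8 + (5*2)*3) = 456 + (-8 + 10*3) = 456 + (-8 + 30) = 456 + 22 = 478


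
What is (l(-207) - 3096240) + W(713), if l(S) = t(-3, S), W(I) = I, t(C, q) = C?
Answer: -3095530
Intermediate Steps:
l(S) = -3
(l(-207) - 3096240) + W(713) = (-3 - 3096240) + 713 = -3096243 + 713 = -3095530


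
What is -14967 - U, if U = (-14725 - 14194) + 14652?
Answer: -700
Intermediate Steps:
U = -14267 (U = -28919 + 14652 = -14267)
-14967 - U = -14967 - 1*(-14267) = -14967 + 14267 = -700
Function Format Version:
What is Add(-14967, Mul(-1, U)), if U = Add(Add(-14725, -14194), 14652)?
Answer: -700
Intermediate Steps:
U = -14267 (U = Add(-28919, 14652) = -14267)
Add(-14967, Mul(-1, U)) = Add(-14967, Mul(-1, -14267)) = Add(-14967, 14267) = -700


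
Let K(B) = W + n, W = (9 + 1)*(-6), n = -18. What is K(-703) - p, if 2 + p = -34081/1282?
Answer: -63351/1282 ≈ -49.416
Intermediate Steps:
W = -60 (W = 10*(-6) = -60)
p = -36645/1282 (p = -2 - 34081/1282 = -36645/1282 ≈ -28.584)
K(B) = -78 (K(B) = -60 - 18 = -78)
K(-703) - p = -78 - 1*(-36645/1282) = -78 + 36645/1282 = -63351/1282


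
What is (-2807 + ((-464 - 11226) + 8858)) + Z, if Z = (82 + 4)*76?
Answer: 897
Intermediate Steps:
Z = 6536 (Z = 86*76 = 6536)
(-2807 + ((-464 - 11226) + 8858)) + Z = (-2807 + ((-464 - 11226) + 8858)) + 6536 = (-2807 + (-11690 + 8858)) + 6536 = (-2807 - 2832) + 6536 = -5639 + 6536 = 897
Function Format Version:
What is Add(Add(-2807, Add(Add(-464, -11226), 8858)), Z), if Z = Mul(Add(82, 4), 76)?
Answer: 897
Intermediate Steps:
Z = 6536 (Z = Mul(86, 76) = 6536)
Add(Add(-2807, Add(Add(-464, -11226), 8858)), Z) = Add(Add(-2807, Add(Add(-464, -11226), 8858)), 6536) = Add(Add(-2807, Add(-11690, 8858)), 6536) = Add(Add(-2807, -2832), 6536) = Add(-5639, 6536) = 897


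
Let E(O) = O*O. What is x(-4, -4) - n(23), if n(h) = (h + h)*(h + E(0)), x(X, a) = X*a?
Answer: -1042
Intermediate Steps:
E(O) = O²
n(h) = 2*h² (n(h) = (h + h)*(h + 0²) = (2*h)*(h + 0) = (2*h)*h = 2*h²)
x(-4, -4) - n(23) = -4*(-4) - 2*23² = 16 - 2*529 = 16 - 1*1058 = 16 - 1058 = -1042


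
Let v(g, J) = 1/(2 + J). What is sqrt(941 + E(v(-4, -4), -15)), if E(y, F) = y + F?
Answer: sqrt(3702)/2 ≈ 30.422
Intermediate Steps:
E(y, F) = F + y
sqrt(941 + E(v(-4, -4), -15)) = sqrt(941 + (-15 + 1/(2 - 4))) = sqrt(941 + (-15 + 1/(-2))) = sqrt(941 + (-15 - 1/2)) = sqrt(941 - 31/2) = sqrt(1851/2) = sqrt(3702)/2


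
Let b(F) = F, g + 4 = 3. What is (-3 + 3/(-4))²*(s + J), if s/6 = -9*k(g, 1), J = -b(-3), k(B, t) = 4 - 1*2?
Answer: -23625/16 ≈ -1476.6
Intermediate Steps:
g = -1 (g = -4 + 3 = -1)
k(B, t) = 2 (k(B, t) = 4 - 2 = 2)
J = 3 (J = -1*(-3) = 3)
s = -108 (s = 6*(-9*2) = 6*(-18) = -108)
(-3 + 3/(-4))²*(s + J) = (-3 + 3/(-4))²*(-108 + 3) = (-3 + 3*(-¼))²*(-105) = (-3 - ¾)²*(-105) = (-15/4)²*(-105) = (225/16)*(-105) = -23625/16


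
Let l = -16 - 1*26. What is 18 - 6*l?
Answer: 270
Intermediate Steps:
l = -42 (l = -16 - 26 = -42)
18 - 6*l = 18 - 6*(-42) = 18 + 252 = 270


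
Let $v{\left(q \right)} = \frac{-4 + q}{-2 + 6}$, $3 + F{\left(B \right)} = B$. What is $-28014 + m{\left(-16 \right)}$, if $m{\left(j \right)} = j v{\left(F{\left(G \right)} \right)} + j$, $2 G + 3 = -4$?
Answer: $-27988$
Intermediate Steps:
$G = - \frac{7}{2}$ ($G = - \frac{3}{2} + \frac{1}{2} \left(-4\right) = - \frac{3}{2} - 2 = - \frac{7}{2} \approx -3.5$)
$F{\left(B \right)} = -3 + B$
$v{\left(q \right)} = -1 + \frac{q}{4}$ ($v{\left(q \right)} = \frac{-4 + q}{4} = \left(-4 + q\right) \frac{1}{4} = -1 + \frac{q}{4}$)
$m{\left(j \right)} = - \frac{13 j}{8}$ ($m{\left(j \right)} = j \left(-1 + \frac{-3 - \frac{7}{2}}{4}\right) + j = j \left(-1 + \frac{1}{4} \left(- \frac{13}{2}\right)\right) + j = j \left(-1 - \frac{13}{8}\right) + j = j \left(- \frac{21}{8}\right) + j = - \frac{21 j}{8} + j = - \frac{13 j}{8}$)
$-28014 + m{\left(-16 \right)} = -28014 - -26 = -28014 + 26 = -27988$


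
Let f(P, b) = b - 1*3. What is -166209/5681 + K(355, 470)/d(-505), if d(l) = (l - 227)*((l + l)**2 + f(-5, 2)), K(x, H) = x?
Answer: -124110334610567/4242073530708 ≈ -29.257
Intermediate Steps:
f(P, b) = -3 + b (f(P, b) = b - 3 = -3 + b)
d(l) = (-1 + 4*l**2)*(-227 + l) (d(l) = (l - 227)*((l + l)**2 + (-3 + 2)) = (-227 + l)*((2*l)**2 - 1) = (-227 + l)*(4*l**2 - 1) = (-227 + l)*(-1 + 4*l**2) = (-1 + 4*l**2)*(-227 + l))
-166209/5681 + K(355, 470)/d(-505) = -166209/5681 + 355/(227 - 1*(-505) - 908*(-505)**2 + 4*(-505)**3) = -166209*1/5681 + 355/(227 + 505 - 908*255025 + 4*(-128787625)) = -166209/5681 + 355/(227 + 505 - 231562700 - 515150500) = -166209/5681 + 355/(-746712468) = -166209/5681 + 355*(-1/746712468) = -166209/5681 - 355/746712468 = -124110334610567/4242073530708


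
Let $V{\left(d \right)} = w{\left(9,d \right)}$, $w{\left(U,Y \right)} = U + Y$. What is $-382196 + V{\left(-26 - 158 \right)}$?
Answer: $-382371$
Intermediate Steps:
$V{\left(d \right)} = 9 + d$
$-382196 + V{\left(-26 - 158 \right)} = -382196 + \left(9 - 184\right) = -382196 - 175 = -382371$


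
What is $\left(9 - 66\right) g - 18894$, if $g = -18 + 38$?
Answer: $-20034$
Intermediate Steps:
$g = 20$
$\left(9 - 66\right) g - 18894 = \left(9 - 66\right) 20 - 18894 = \left(-57\right) 20 - 18894 = -1140 - 18894 = -20034$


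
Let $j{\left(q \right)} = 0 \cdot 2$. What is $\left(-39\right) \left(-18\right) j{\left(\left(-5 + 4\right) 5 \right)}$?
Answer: $0$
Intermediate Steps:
$j{\left(q \right)} = 0$
$\left(-39\right) \left(-18\right) j{\left(\left(-5 + 4\right) 5 \right)} = \left(-39\right) \left(-18\right) 0 = 702 \cdot 0 = 0$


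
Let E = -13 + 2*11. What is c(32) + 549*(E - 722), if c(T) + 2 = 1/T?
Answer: -12526047/32 ≈ -3.9144e+5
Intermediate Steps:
E = 9 (E = -13 + 22 = 9)
c(T) = -2 + 1/T
c(32) + 549*(E - 722) = (-2 + 1/32) + 549*(9 - 722) = (-2 + 1/32) + 549*(-713) = -63/32 - 391437 = -12526047/32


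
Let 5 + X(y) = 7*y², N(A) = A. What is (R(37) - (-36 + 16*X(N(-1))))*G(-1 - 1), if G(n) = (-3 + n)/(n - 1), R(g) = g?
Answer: 205/3 ≈ 68.333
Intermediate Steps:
X(y) = -5 + 7*y²
G(n) = (-3 + n)/(-1 + n)
(R(37) - (-36 + 16*X(N(-1))))*G(-1 - 1) = (37 - (-36 + 16*(-5 + 7*(-1)²)))*((-3 + (-1 - 1))/(-1 + (-1 - 1))) = (37 - (-36 + 16*(-5 + 7*1)))*((-3 - 2)/(-1 - 2)) = (37 - (-36 + 16*(-5 + 7)))*(-5/(-3)) = (37 - (-36 + 16*2))*(-⅓*(-5)) = (37 - (-36 + 32))*(5/3) = (37 - 1*(-4))*(5/3) = (37 + 4)*(5/3) = 41*(5/3) = 205/3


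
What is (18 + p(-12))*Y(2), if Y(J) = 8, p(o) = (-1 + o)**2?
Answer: 1496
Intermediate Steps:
(18 + p(-12))*Y(2) = (18 + (-1 - 12)**2)*8 = (18 + (-13)**2)*8 = (18 + 169)*8 = 187*8 = 1496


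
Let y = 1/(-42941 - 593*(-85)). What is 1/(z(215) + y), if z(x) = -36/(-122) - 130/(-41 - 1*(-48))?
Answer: -3187128/58248629 ≈ -0.054716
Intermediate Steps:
y = 1/7464 (y = 1/(-42941 + 50405) = 1/7464 ≈ 0.00013398)
z(x) = -7804/427 (z(x) = -36*(-1/122) - 130/(-41 + 48) = 18/61 - 130/7 = -7804/427)
1/(z(215) + y) = 1/(-7804/427 + 1/7464) = 1/(-58248629/3187128) = -3187128/58248629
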